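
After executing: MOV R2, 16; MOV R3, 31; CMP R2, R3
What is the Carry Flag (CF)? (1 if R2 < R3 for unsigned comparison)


Register state trace:
  MOV R2, 16  → R2 = 16
  MOV R3, 31  → R3 = 31
  CMP R2, R3  → unsigned 16 - 31: borrow occurs
  16 < 31, so CF = 1
CF = 1

1


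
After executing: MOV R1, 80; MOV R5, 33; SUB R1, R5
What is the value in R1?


Register state trace:
  MOV R1, 80  → R1 = 80
  MOV R5, 33  → R5 = 33
  SUB R1, R5  → R1 = 80 - 33 = 47
Final: R1 = 47

47


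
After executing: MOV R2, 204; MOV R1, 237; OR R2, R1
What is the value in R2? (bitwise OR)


Register state trace:
  MOV R2, 204  → R2 = 204 (0b11001100)
  MOV R1, 237  → R1 = 237 (0b11101101)
  OR R2, R1   → R2 = 204 OR 237 = 237 (0b11101101)
Final: R2 = 237

237


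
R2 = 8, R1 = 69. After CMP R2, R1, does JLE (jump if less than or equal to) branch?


Trace:
  R2 = 8, R1 = 69
  CMP R2, R1  → compares 8 vs 69
  JLE checks: is 8 less than or equal to 69?
  8 < 69, so condition is true
Branch taken: Yes

Yes


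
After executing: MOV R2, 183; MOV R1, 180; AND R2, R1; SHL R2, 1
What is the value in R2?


Register state trace:
  MOV R2, 183  → R2 = 183 (0b10110111)
  MOV R1, 180  → R1 = 180 (0b10110100)
  AND R2, R1  → R2 = 183 AND 180 = 180 (0b10110100)
  SHL R2, 1  → R2 = 180 << 1 = 360
Final: R2 = 360

360


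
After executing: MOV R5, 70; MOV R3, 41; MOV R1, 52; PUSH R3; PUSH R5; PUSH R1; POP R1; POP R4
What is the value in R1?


Stack trace (top is rightmost):
  MOV R5, 70  → R5 = 70
  MOV R3, 41  → R3 = 41
  MOV R1, 52  → R1 = 52
  PUSH R3  → stack: [41]
  PUSH R5  → stack: [41, 70]
  PUSH R1  → stack: [41, 70, 52]
  POP R1  → R1 = 52, stack: [41, 70]
  POP R4  → R4 = 70, stack: [41]
Final: R1 = 52

52


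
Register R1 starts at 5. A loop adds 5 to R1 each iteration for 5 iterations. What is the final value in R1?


Starting value: R1 = 5
  Iter 1: R1 = 5 + 5 = 10
  Iter 2: R1 = 10 + 5 = 15
  Iter 3: R1 = 15 + 5 = 20
  Iter 4: R1 = 20 + 5 = 25
  Iter 5: R1 = 25 + 5 = 30
Final: R1 = 30

30


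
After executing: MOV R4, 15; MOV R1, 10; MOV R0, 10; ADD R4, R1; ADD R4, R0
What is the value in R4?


Register state trace:
  MOV R4, 15  → R4 = 15
  MOV R1, 10  → R1 = 10
  MOV R0, 10  → R0 = 10
  ADD R4, R1  → R4 = 15 + 10 = 25
  ADD R4, R0  → R4 = 25 + 10 = 35
Final: R4 = 35

35


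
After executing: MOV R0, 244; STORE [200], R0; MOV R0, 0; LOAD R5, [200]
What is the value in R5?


Register and memory trace:
  MOV R0, 244  → R0 = 244
  STORE [200], R0  → mem[200] = 244
  MOV R0, 0  → R0 = 0
  LOAD R5, [200]  → R5 = mem[200] = 244
Final: R5 = 244

244


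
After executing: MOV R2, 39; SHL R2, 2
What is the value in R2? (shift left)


Register state trace:
  MOV R2, 39  → R2 = 39
  SHL R2, 2  → R2 = 39 << 2 = 39 * 2^2 = 156
Final: R2 = 156

156


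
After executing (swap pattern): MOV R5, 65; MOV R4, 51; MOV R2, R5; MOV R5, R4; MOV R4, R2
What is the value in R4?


Register state trace (swap pattern):
  MOV R5, 65  → R5 = 65
  MOV R4, 51  → R4 = 51
  MOV R2, R5  → R2 = 65  (save R5)
  MOV R5, R4  → R5 = 51  (R5 gets R4's value)
  MOV R4, R2  → R4 = 65  (R4 gets saved value)
Final: R4 = 65

65


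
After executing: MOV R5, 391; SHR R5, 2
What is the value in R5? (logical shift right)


Register state trace:
  MOV R5, 391  → R5 = 391
  SHR R5, 2  → R5 = 391 >> 2 = 391 // 2^2 = 97
Final: R5 = 97

97


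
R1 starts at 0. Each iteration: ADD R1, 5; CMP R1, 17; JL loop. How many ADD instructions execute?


Loop trace (R1 starts at 0, target 17, step 5):
  ADD #1: R1 = 0 + 5 = 5  → 5 < 17, loop
  ADD #2: R1 = 5 + 5 = 10  → 10 < 17, loop
  ADD #3: R1 = 10 + 5 = 15  → 15 < 17, loop
  ADD #4: R1 = 15 + 5 = 20  → 20 >= 17, exit
Total ADD instructions: 4

4


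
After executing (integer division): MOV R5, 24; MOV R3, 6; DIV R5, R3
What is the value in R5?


Register state trace:
  MOV R5, 24  → R5 = 24
  MOV R3, 6  → R3 = 6
  DIV R5, R3  → R5 = 24 // 6 = 4
Final: R5 = 4

4


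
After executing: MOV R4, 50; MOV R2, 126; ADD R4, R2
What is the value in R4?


Register state trace:
  MOV R4, 50  → R4 = 50
  MOV R2, 126  → R2 = 126
  ADD R4, R2  → R4 = 50 + 126 = 176
Final: R4 = 176

176


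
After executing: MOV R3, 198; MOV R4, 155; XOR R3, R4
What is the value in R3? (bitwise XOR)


Register state trace:
  MOV R3, 198  → R3 = 198 (0b11000110)
  MOV R4, 155  → R4 = 155 (0b10011011)
  XOR R3, R4  → R3 = 198 XOR 155 = 93 (0b01011101)
Final: R3 = 93

93


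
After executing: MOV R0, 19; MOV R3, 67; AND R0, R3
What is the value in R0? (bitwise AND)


Register state trace:
  MOV R0, 19  → R0 = 19 (0b00010011)
  MOV R3, 67  → R3 = 67 (0b01000011)
  AND R0, R3  → R0 = 19 AND 67 = 3 (0b00000011)
Final: R0 = 3

3


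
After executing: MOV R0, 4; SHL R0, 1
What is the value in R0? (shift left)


Register state trace:
  MOV R0, 4  → R0 = 4
  SHL R0, 1  → R0 = 4 << 1 = 4 * 2^1 = 8
Final: R0 = 8

8


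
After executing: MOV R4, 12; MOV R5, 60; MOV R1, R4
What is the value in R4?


Register state trace:
  MOV R4, 12  → R4 = 12
  MOV R5, 60  → R5 = 60
  MOV R1, R4  → R1 = 12
Final: R4 = 12

12


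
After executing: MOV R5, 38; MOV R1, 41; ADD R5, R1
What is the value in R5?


Register state trace:
  MOV R5, 38  → R5 = 38
  MOV R1, 41  → R1 = 41
  ADD R5, R1  → R5 = 38 + 41 = 79
Final: R5 = 79

79


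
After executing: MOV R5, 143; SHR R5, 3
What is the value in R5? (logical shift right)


Register state trace:
  MOV R5, 143  → R5 = 143
  SHR R5, 3  → R5 = 143 >> 3 = 143 // 2^3 = 17
Final: R5 = 17

17


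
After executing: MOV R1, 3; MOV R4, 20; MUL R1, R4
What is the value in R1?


Register state trace:
  MOV R1, 3  → R1 = 3
  MOV R4, 20  → R4 = 20
  MUL R1, R4  → R1 = 3 * 20 = 60
Final: R1 = 60

60


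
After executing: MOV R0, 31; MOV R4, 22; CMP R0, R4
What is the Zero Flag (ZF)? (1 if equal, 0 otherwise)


Register state trace:
  MOV R0, 31  → R0 = 31
  MOV R4, 22  → R4 = 22
  CMP R0, R4  → computes 31 - 22 = 9
  Result is nonzero, so values are not equal
ZF = 0

0


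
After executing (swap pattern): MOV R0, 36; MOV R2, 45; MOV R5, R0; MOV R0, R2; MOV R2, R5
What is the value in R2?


Register state trace (swap pattern):
  MOV R0, 36  → R0 = 36
  MOV R2, 45  → R2 = 45
  MOV R5, R0  → R5 = 36  (save R0)
  MOV R0, R2  → R0 = 45  (R0 gets R2's value)
  MOV R2, R5  → R2 = 36  (R2 gets saved value)
Final: R2 = 36

36


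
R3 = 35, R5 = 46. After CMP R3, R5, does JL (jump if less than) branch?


Trace:
  R3 = 35, R5 = 46
  CMP R3, R5  → compares 35 vs 46
  JL checks: is 35 less than 46?
  35 < 46, so condition is true
Branch taken: Yes

Yes


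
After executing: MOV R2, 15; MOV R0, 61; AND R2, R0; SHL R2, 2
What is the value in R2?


Register state trace:
  MOV R2, 15  → R2 = 15 (0b00001111)
  MOV R0, 61  → R0 = 61 (0b00111101)
  AND R2, R0  → R2 = 15 AND 61 = 13 (0b00001101)
  SHL R2, 2  → R2 = 13 << 2 = 52
Final: R2 = 52

52


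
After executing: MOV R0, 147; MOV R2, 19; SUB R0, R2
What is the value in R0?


Register state trace:
  MOV R0, 147  → R0 = 147
  MOV R2, 19  → R2 = 19
  SUB R0, R2  → R0 = 147 - 19 = 128
Final: R0 = 128

128


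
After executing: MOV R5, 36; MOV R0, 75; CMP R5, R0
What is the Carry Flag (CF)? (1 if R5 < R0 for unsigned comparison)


Register state trace:
  MOV R5, 36  → R5 = 36
  MOV R0, 75  → R0 = 75
  CMP R5, R0  → unsigned 36 - 75: borrow occurs
  36 < 75, so CF = 1
CF = 1

1


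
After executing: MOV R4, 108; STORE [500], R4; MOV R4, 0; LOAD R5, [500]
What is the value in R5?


Register and memory trace:
  MOV R4, 108  → R4 = 108
  STORE [500], R4  → mem[500] = 108
  MOV R4, 0  → R4 = 0
  LOAD R5, [500]  → R5 = mem[500] = 108
Final: R5 = 108

108


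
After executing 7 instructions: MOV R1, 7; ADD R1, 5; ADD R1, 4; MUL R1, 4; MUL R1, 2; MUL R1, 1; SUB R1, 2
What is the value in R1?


Register state trace:
  MOV R1, 7  → R1 = 7
  ADD R1, 5  → R1 = 7 + 5 = 12
  ADD R1, 4  → R1 = 12 + 4 = 16
  MUL R1, 4  → R1 = 16 * 4 = 64
  MUL R1, 2  → R1 = 64 * 2 = 128
  MUL R1, 1  → R1 = 128 * 1 = 128
  SUB R1, 2  → R1 = 128 - 2 = 126
Final: R1 = 126

126


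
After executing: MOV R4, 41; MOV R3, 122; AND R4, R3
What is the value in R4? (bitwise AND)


Register state trace:
  MOV R4, 41  → R4 = 41 (0b00101001)
  MOV R3, 122  → R3 = 122 (0b01111010)
  AND R4, R3  → R4 = 41 AND 122 = 40 (0b00101000)
Final: R4 = 40

40


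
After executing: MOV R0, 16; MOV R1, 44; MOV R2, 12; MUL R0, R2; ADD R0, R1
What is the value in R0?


Register state trace:
  MOV R0, 16  → R0 = 16
  MOV R1, 44  → R1 = 44
  MOV R2, 12  → R2 = 12
  MUL R0, R2  → R0 = 16 * 12 = 192
  ADD R0, R1  → R0 = 192 + 44 = 236
Final: R0 = 236

236


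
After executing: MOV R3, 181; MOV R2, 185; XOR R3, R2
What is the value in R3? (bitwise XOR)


Register state trace:
  MOV R3, 181  → R3 = 181 (0b10110101)
  MOV R2, 185  → R2 = 185 (0b10111001)
  XOR R3, R2  → R3 = 181 XOR 185 = 12 (0b00001100)
Final: R3 = 12

12


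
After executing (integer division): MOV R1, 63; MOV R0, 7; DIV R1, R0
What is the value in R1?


Register state trace:
  MOV R1, 63  → R1 = 63
  MOV R0, 7  → R0 = 7
  DIV R1, R0  → R1 = 63 // 7 = 9
Final: R1 = 9

9


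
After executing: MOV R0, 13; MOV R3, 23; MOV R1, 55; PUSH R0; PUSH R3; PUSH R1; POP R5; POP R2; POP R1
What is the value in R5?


Stack trace (top is rightmost):
  MOV R0, 13  → R0 = 13
  MOV R3, 23  → R3 = 23
  MOV R1, 55  → R1 = 55
  PUSH R0  → stack: [13]
  PUSH R3  → stack: [13, 23]
  PUSH R1  → stack: [13, 23, 55]
  POP R5  → R5 = 55, stack: [13, 23]
  POP R2  → R2 = 23, stack: [13]
  POP R1  → R1 = 13, stack: []
Final: R5 = 55

55


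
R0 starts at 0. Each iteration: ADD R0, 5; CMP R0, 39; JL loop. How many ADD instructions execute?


Loop trace (R0 starts at 0, target 39, step 5):
  ADD #1: R0 = 0 + 5 = 5  → 5 < 39, loop
  ADD #2: R0 = 5 + 5 = 10  → 10 < 39, loop
  ADD #3: R0 = 10 + 5 = 15  → 15 < 39, loop
  ADD #4: R0 = 15 + 5 = 20  → 20 < 39, loop
  ADD #5: R0 = 20 + 5 = 25  → 25 < 39, loop
  ADD #6: R0 = 25 + 5 = 30  → 30 < 39, loop
  ADD #7: R0 = 30 + 5 = 35  → 35 < 39, loop
  ADD #8: R0 = 35 + 5 = 40  → 40 >= 39, exit
Total ADD instructions: 8

8


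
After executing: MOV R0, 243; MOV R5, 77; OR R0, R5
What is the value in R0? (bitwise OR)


Register state trace:
  MOV R0, 243  → R0 = 243 (0b11110011)
  MOV R5, 77  → R5 = 77 (0b01001101)
  OR R0, R5   → R0 = 243 OR 77 = 255 (0b11111111)
Final: R0 = 255

255


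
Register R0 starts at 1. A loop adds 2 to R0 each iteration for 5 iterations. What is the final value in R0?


Starting value: R0 = 1
  Iter 1: R0 = 1 + 2 = 3
  Iter 2: R0 = 3 + 2 = 5
  Iter 3: R0 = 5 + 2 = 7
  Iter 4: R0 = 7 + 2 = 9
  Iter 5: R0 = 9 + 2 = 11
Final: R0 = 11

11


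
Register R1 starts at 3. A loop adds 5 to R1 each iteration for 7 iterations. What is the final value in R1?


Starting value: R1 = 3
  Iter 1: R1 = 3 + 5 = 8
  Iter 2: R1 = 8 + 5 = 13
  Iter 3: R1 = 13 + 5 = 18
  Iter 4: R1 = 18 + 5 = 23
  Iter 5: R1 = 23 + 5 = 28
  Iter 6: R1 = 28 + 5 = 33
  Iter 7: R1 = 33 + 5 = 38
Final: R1 = 38

38


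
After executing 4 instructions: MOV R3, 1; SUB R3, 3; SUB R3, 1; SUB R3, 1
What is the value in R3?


Register state trace:
  MOV R3, 1  → R3 = 1
  SUB R3, 3  → R3 = 1 - 3 = -2
  SUB R3, 1  → R3 = -2 - 1 = -3
  SUB R3, 1  → R3 = -3 - 1 = -4
Final: R3 = -4

-4


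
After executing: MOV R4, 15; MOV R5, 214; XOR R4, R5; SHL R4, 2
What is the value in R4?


Register state trace:
  MOV R4, 15  → R4 = 15 (0b00001111)
  MOV R5, 214  → R5 = 214 (0b11010110)
  XOR R4, R5  → R4 = 15 XOR 214 = 217 (0b11011001)
  SHL R4, 2  → R4 = 217 << 2 = 868
Final: R4 = 868

868


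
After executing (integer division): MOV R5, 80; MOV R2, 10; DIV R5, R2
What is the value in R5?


Register state trace:
  MOV R5, 80  → R5 = 80
  MOV R2, 10  → R2 = 10
  DIV R5, R2  → R5 = 80 // 10 = 8
Final: R5 = 8

8


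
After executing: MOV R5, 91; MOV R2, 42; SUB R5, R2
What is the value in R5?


Register state trace:
  MOV R5, 91  → R5 = 91
  MOV R2, 42  → R2 = 42
  SUB R5, R2  → R5 = 91 - 42 = 49
Final: R5 = 49

49


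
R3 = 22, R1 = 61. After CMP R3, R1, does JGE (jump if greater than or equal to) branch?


Trace:
  R3 = 22, R1 = 61
  CMP R3, R1  → compares 22 vs 61
  JGE checks: is 22 greater than or equal to 61?
  22 < 61, so condition is false
Branch taken: No

No


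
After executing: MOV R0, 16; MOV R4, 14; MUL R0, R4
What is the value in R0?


Register state trace:
  MOV R0, 16  → R0 = 16
  MOV R4, 14  → R4 = 14
  MUL R0, R4  → R0 = 16 * 14 = 224
Final: R0 = 224

224


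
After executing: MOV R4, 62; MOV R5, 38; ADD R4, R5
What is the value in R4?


Register state trace:
  MOV R4, 62  → R4 = 62
  MOV R5, 38  → R5 = 38
  ADD R4, R5  → R4 = 62 + 38 = 100
Final: R4 = 100

100


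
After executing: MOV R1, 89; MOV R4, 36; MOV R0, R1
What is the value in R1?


Register state trace:
  MOV R1, 89  → R1 = 89
  MOV R4, 36  → R4 = 36
  MOV R0, R1  → R0 = 89
Final: R1 = 89

89


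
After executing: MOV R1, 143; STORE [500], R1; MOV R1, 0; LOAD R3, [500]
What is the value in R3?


Register and memory trace:
  MOV R1, 143  → R1 = 143
  STORE [500], R1  → mem[500] = 143
  MOV R1, 0  → R1 = 0
  LOAD R3, [500]  → R3 = mem[500] = 143
Final: R3 = 143

143


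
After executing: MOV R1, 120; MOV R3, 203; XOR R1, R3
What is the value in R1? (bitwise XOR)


Register state trace:
  MOV R1, 120  → R1 = 120 (0b01111000)
  MOV R3, 203  → R3 = 203 (0b11001011)
  XOR R1, R3  → R1 = 120 XOR 203 = 179 (0b10110011)
Final: R1 = 179

179


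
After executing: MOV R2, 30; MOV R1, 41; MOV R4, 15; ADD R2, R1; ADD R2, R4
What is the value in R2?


Register state trace:
  MOV R2, 30  → R2 = 30
  MOV R1, 41  → R1 = 41
  MOV R4, 15  → R4 = 15
  ADD R2, R1  → R2 = 30 + 41 = 71
  ADD R2, R4  → R2 = 71 + 15 = 86
Final: R2 = 86

86


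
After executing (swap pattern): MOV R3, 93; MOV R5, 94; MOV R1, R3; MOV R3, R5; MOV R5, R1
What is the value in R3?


Register state trace (swap pattern):
  MOV R3, 93  → R3 = 93
  MOV R5, 94  → R5 = 94
  MOV R1, R3  → R1 = 93  (save R3)
  MOV R3, R5  → R3 = 94  (R3 gets R5's value)
  MOV R5, R1  → R5 = 93  (R5 gets saved value)
Final: R3 = 94

94


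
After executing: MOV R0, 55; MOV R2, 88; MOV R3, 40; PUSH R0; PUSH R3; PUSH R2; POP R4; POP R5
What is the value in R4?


Stack trace (top is rightmost):
  MOV R0, 55  → R0 = 55
  MOV R2, 88  → R2 = 88
  MOV R3, 40  → R3 = 40
  PUSH R0  → stack: [55]
  PUSH R3  → stack: [55, 40]
  PUSH R2  → stack: [55, 40, 88]
  POP R4  → R4 = 88, stack: [55, 40]
  POP R5  → R5 = 40, stack: [55]
Final: R4 = 88

88


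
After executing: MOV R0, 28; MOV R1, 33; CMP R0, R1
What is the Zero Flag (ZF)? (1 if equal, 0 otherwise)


Register state trace:
  MOV R0, 28  → R0 = 28
  MOV R1, 33  → R1 = 33
  CMP R0, R1  → computes 28 - 33 = -5
  Result is nonzero, so values are not equal
ZF = 0

0


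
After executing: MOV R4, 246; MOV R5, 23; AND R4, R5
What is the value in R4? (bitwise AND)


Register state trace:
  MOV R4, 246  → R4 = 246 (0b11110110)
  MOV R5, 23  → R5 = 23 (0b00010111)
  AND R4, R5  → R4 = 246 AND 23 = 22 (0b00010110)
Final: R4 = 22

22


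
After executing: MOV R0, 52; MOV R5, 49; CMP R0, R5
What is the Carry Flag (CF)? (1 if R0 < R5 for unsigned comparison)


Register state trace:
  MOV R0, 52  → R0 = 52
  MOV R5, 49  → R5 = 49
  CMP R0, R5  → unsigned 52 - 49: no borrow
  52 >= 49, so CF = 0
CF = 0

0


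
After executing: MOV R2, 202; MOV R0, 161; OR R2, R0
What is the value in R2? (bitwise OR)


Register state trace:
  MOV R2, 202  → R2 = 202 (0b11001010)
  MOV R0, 161  → R0 = 161 (0b10100001)
  OR R2, R0   → R2 = 202 OR 161 = 235 (0b11101011)
Final: R2 = 235

235


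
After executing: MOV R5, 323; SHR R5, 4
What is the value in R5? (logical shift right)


Register state trace:
  MOV R5, 323  → R5 = 323
  SHR R5, 4  → R5 = 323 >> 4 = 323 // 2^4 = 20
Final: R5 = 20

20


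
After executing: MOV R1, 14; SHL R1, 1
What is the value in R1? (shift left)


Register state trace:
  MOV R1, 14  → R1 = 14
  SHL R1, 1  → R1 = 14 << 1 = 14 * 2^1 = 28
Final: R1 = 28

28


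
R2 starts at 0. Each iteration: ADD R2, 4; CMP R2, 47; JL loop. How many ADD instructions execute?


Loop trace (R2 starts at 0, target 47, step 4):
  ADD #1: R2 = 0 + 4 = 4  → 4 < 47, loop
  ADD #2: R2 = 4 + 4 = 8  → 8 < 47, loop
  ADD #3: R2 = 8 + 4 = 12  → 12 < 47, loop
  ADD #4: R2 = 12 + 4 = 16  → 16 < 47, loop
  ADD #5: R2 = 16 + 4 = 20  → 20 < 47, loop
  ADD #6: R2 = 20 + 4 = 24  → 24 < 47, loop
  ADD #7: R2 = 24 + 4 = 28  → 28 < 47, loop
  ADD #8: R2 = 28 + 4 = 32  → 32 < 47, loop
  ADD #9: R2 = 32 + 4 = 36  → 36 < 47, loop
  ADD #10: R2 = 36 + 4 = 40  → 40 < 47, loop
  ADD #11: R2 = 40 + 4 = 44  → 44 < 47, loop
  ADD #12: R2 = 44 + 4 = 48  → 48 >= 47, exit
Total ADD instructions: 12

12


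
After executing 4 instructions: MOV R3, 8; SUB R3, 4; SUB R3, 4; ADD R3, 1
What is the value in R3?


Register state trace:
  MOV R3, 8  → R3 = 8
  SUB R3, 4  → R3 = 8 - 4 = 4
  SUB R3, 4  → R3 = 4 - 4 = 0
  ADD R3, 1  → R3 = 0 + 1 = 1
Final: R3 = 1

1


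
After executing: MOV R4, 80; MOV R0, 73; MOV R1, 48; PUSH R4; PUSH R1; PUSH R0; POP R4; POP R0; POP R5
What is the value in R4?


Stack trace (top is rightmost):
  MOV R4, 80  → R4 = 80
  MOV R0, 73  → R0 = 73
  MOV R1, 48  → R1 = 48
  PUSH R4  → stack: [80]
  PUSH R1  → stack: [80, 48]
  PUSH R0  → stack: [80, 48, 73]
  POP R4  → R4 = 73, stack: [80, 48]
  POP R0  → R0 = 48, stack: [80]
  POP R5  → R5 = 80, stack: []
Final: R4 = 73

73


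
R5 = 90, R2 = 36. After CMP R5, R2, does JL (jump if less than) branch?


Trace:
  R5 = 90, R2 = 36
  CMP R5, R2  → compares 90 vs 36
  JL checks: is 90 less than 36?
  90 > 36, so condition is false
Branch taken: No

No


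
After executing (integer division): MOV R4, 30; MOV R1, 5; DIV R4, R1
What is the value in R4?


Register state trace:
  MOV R4, 30  → R4 = 30
  MOV R1, 5  → R1 = 5
  DIV R4, R1  → R4 = 30 // 5 = 6
Final: R4 = 6

6


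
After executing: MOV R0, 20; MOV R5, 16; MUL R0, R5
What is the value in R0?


Register state trace:
  MOV R0, 20  → R0 = 20
  MOV R5, 16  → R5 = 16
  MUL R0, R5  → R0 = 20 * 16 = 320
Final: R0 = 320

320


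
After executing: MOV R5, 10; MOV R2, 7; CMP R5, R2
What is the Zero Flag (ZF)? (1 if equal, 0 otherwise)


Register state trace:
  MOV R5, 10  → R5 = 10
  MOV R2, 7  → R2 = 7
  CMP R5, R2  → computes 10 - 7 = 3
  Result is nonzero, so values are not equal
ZF = 0

0


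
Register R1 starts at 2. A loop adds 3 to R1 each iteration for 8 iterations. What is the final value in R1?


Starting value: R1 = 2
  Iter 1: R1 = 2 + 3 = 5
  Iter 2: R1 = 5 + 3 = 8
  Iter 3: R1 = 8 + 3 = 11
  Iter 4: R1 = 11 + 3 = 14
  Iter 5: R1 = 14 + 3 = 17
  Iter 6: R1 = 17 + 3 = 20
  Iter 7: R1 = 20 + 3 = 23
  Iter 8: R1 = 23 + 3 = 26
Final: R1 = 26

26


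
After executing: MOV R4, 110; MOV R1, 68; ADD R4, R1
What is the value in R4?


Register state trace:
  MOV R4, 110  → R4 = 110
  MOV R1, 68  → R1 = 68
  ADD R4, R1  → R4 = 110 + 68 = 178
Final: R4 = 178

178


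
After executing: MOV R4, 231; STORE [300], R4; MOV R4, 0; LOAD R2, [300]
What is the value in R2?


Register and memory trace:
  MOV R4, 231  → R4 = 231
  STORE [300], R4  → mem[300] = 231
  MOV R4, 0  → R4 = 0
  LOAD R2, [300]  → R2 = mem[300] = 231
Final: R2 = 231

231


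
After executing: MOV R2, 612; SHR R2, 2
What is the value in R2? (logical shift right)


Register state trace:
  MOV R2, 612  → R2 = 612
  SHR R2, 2  → R2 = 612 >> 2 = 612 // 2^2 = 153
Final: R2 = 153

153


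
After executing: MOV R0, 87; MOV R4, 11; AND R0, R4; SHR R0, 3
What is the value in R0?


Register state trace:
  MOV R0, 87  → R0 = 87 (0b01010111)
  MOV R4, 11  → R4 = 11 (0b00001011)
  AND R0, R4  → R0 = 87 AND 11 = 3 (0b00000011)
  SHR R0, 3  → R0 = 3 >> 3 = 0
Final: R0 = 0

0


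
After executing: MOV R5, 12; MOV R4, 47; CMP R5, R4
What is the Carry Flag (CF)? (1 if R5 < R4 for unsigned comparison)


Register state trace:
  MOV R5, 12  → R5 = 12
  MOV R4, 47  → R4 = 47
  CMP R5, R4  → unsigned 12 - 47: borrow occurs
  12 < 47, so CF = 1
CF = 1

1


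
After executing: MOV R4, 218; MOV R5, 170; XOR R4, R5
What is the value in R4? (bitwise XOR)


Register state trace:
  MOV R4, 218  → R4 = 218 (0b11011010)
  MOV R5, 170  → R5 = 170 (0b10101010)
  XOR R4, R5  → R4 = 218 XOR 170 = 112 (0b01110000)
Final: R4 = 112

112


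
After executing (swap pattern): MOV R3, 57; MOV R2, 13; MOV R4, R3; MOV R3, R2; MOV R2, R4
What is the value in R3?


Register state trace (swap pattern):
  MOV R3, 57  → R3 = 57
  MOV R2, 13  → R2 = 13
  MOV R4, R3  → R4 = 57  (save R3)
  MOV R3, R2  → R3 = 13  (R3 gets R2's value)
  MOV R2, R4  → R2 = 57  (R2 gets saved value)
Final: R3 = 13

13


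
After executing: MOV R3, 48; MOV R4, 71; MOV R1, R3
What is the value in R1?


Register state trace:
  MOV R3, 48  → R3 = 48
  MOV R4, 71  → R4 = 71
  MOV R1, R3  → R1 = 48
Final: R1 = 48

48


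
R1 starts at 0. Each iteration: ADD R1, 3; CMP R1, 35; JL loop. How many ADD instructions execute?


Loop trace (R1 starts at 0, target 35, step 3):
  ADD #1: R1 = 0 + 3 = 3  → 3 < 35, loop
  ADD #2: R1 = 3 + 3 = 6  → 6 < 35, loop
  ADD #3: R1 = 6 + 3 = 9  → 9 < 35, loop
  ADD #4: R1 = 9 + 3 = 12  → 12 < 35, loop
  ADD #5: R1 = 12 + 3 = 15  → 15 < 35, loop
  ADD #6: R1 = 15 + 3 = 18  → 18 < 35, loop
  ADD #7: R1 = 18 + 3 = 21  → 21 < 35, loop
  ADD #8: R1 = 21 + 3 = 24  → 24 < 35, loop
  ADD #9: R1 = 24 + 3 = 27  → 27 < 35, loop
  ADD #10: R1 = 27 + 3 = 30  → 30 < 35, loop
  ADD #11: R1 = 30 + 3 = 33  → 33 < 35, loop
  ADD #12: R1 = 33 + 3 = 36  → 36 >= 35, exit
Total ADD instructions: 12

12


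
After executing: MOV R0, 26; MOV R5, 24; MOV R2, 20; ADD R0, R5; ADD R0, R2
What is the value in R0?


Register state trace:
  MOV R0, 26  → R0 = 26
  MOV R5, 24  → R5 = 24
  MOV R2, 20  → R2 = 20
  ADD R0, R5  → R0 = 26 + 24 = 50
  ADD R0, R2  → R0 = 50 + 20 = 70
Final: R0 = 70

70


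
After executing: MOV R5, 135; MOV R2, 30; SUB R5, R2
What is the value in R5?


Register state trace:
  MOV R5, 135  → R5 = 135
  MOV R2, 30  → R2 = 30
  SUB R5, R2  → R5 = 135 - 30 = 105
Final: R5 = 105

105


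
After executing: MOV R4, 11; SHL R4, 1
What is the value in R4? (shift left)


Register state trace:
  MOV R4, 11  → R4 = 11
  SHL R4, 1  → R4 = 11 << 1 = 11 * 2^1 = 22
Final: R4 = 22

22


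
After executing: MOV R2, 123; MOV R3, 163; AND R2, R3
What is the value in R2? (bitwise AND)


Register state trace:
  MOV R2, 123  → R2 = 123 (0b01111011)
  MOV R3, 163  → R3 = 163 (0b10100011)
  AND R2, R3  → R2 = 123 AND 163 = 35 (0b00100011)
Final: R2 = 35

35


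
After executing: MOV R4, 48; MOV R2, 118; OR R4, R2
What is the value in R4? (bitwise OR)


Register state trace:
  MOV R4, 48  → R4 = 48 (0b00110000)
  MOV R2, 118  → R2 = 118 (0b01110110)
  OR R4, R2   → R4 = 48 OR 118 = 118 (0b01110110)
Final: R4 = 118

118


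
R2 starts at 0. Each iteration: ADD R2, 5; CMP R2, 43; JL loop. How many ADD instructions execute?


Loop trace (R2 starts at 0, target 43, step 5):
  ADD #1: R2 = 0 + 5 = 5  → 5 < 43, loop
  ADD #2: R2 = 5 + 5 = 10  → 10 < 43, loop
  ADD #3: R2 = 10 + 5 = 15  → 15 < 43, loop
  ADD #4: R2 = 15 + 5 = 20  → 20 < 43, loop
  ADD #5: R2 = 20 + 5 = 25  → 25 < 43, loop
  ADD #6: R2 = 25 + 5 = 30  → 30 < 43, loop
  ADD #7: R2 = 30 + 5 = 35  → 35 < 43, loop
  ADD #8: R2 = 35 + 5 = 40  → 40 < 43, loop
  ADD #9: R2 = 40 + 5 = 45  → 45 >= 43, exit
Total ADD instructions: 9

9


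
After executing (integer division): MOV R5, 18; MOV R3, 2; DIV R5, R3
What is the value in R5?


Register state trace:
  MOV R5, 18  → R5 = 18
  MOV R3, 2  → R3 = 2
  DIV R5, R3  → R5 = 18 // 2 = 9
Final: R5 = 9

9


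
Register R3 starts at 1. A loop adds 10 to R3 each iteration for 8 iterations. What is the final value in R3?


Starting value: R3 = 1
  Iter 1: R3 = 1 + 10 = 11
  Iter 2: R3 = 11 + 10 = 21
  Iter 3: R3 = 21 + 10 = 31
  Iter 4: R3 = 31 + 10 = 41
  Iter 5: R3 = 41 + 10 = 51
  Iter 6: R3 = 51 + 10 = 61
  Iter 7: R3 = 61 + 10 = 71
  Iter 8: R3 = 71 + 10 = 81
Final: R3 = 81

81


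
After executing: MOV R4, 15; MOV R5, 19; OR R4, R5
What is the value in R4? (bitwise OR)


Register state trace:
  MOV R4, 15  → R4 = 15 (0b00001111)
  MOV R5, 19  → R5 = 19 (0b00010011)
  OR R4, R5   → R4 = 15 OR 19 = 31 (0b00011111)
Final: R4 = 31

31


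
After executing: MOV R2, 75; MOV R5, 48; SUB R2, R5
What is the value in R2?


Register state trace:
  MOV R2, 75  → R2 = 75
  MOV R5, 48  → R5 = 48
  SUB R2, R5  → R2 = 75 - 48 = 27
Final: R2 = 27

27


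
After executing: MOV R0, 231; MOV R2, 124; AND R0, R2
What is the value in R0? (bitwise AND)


Register state trace:
  MOV R0, 231  → R0 = 231 (0b11100111)
  MOV R2, 124  → R2 = 124 (0b01111100)
  AND R0, R2  → R0 = 231 AND 124 = 100 (0b01100100)
Final: R0 = 100

100


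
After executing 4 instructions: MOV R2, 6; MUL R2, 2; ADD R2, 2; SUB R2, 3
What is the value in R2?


Register state trace:
  MOV R2, 6  → R2 = 6
  MUL R2, 2  → R2 = 6 * 2 = 12
  ADD R2, 2  → R2 = 12 + 2 = 14
  SUB R2, 3  → R2 = 14 - 3 = 11
Final: R2 = 11

11


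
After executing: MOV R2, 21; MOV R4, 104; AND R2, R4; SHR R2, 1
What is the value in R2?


Register state trace:
  MOV R2, 21  → R2 = 21 (0b00010101)
  MOV R4, 104  → R4 = 104 (0b01101000)
  AND R2, R4  → R2 = 21 AND 104 = 0 (0b00000000)
  SHR R2, 1  → R2 = 0 >> 1 = 0
Final: R2 = 0

0


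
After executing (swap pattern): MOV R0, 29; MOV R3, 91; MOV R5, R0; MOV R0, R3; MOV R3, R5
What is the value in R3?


Register state trace (swap pattern):
  MOV R0, 29  → R0 = 29
  MOV R3, 91  → R3 = 91
  MOV R5, R0  → R5 = 29  (save R0)
  MOV R0, R3  → R0 = 91  (R0 gets R3's value)
  MOV R3, R5  → R3 = 29  (R3 gets saved value)
Final: R3 = 29

29


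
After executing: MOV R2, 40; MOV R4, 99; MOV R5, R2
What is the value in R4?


Register state trace:
  MOV R2, 40  → R2 = 40
  MOV R4, 99  → R4 = 99
  MOV R5, R2  → R5 = 40
Final: R4 = 99

99


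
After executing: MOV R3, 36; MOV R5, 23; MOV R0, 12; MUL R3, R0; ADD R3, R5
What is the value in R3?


Register state trace:
  MOV R3, 36  → R3 = 36
  MOV R5, 23  → R5 = 23
  MOV R0, 12  → R0 = 12
  MUL R3, R0  → R3 = 36 * 12 = 432
  ADD R3, R5  → R3 = 432 + 23 = 455
Final: R3 = 455

455


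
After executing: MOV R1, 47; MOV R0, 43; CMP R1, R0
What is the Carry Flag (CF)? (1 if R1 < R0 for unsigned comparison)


Register state trace:
  MOV R1, 47  → R1 = 47
  MOV R0, 43  → R0 = 43
  CMP R1, R0  → unsigned 47 - 43: no borrow
  47 >= 43, so CF = 0
CF = 0

0


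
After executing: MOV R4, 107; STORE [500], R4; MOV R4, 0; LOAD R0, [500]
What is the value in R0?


Register and memory trace:
  MOV R4, 107  → R4 = 107
  STORE [500], R4  → mem[500] = 107
  MOV R4, 0  → R4 = 0
  LOAD R0, [500]  → R0 = mem[500] = 107
Final: R0 = 107

107


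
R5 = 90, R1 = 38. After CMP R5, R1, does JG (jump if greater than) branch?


Trace:
  R5 = 90, R1 = 38
  CMP R5, R1  → compares 90 vs 38
  JG checks: is 90 greater than 38?
  90 > 38, so condition is true
Branch taken: Yes

Yes


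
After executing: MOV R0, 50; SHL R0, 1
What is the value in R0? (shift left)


Register state trace:
  MOV R0, 50  → R0 = 50
  SHL R0, 1  → R0 = 50 << 1 = 50 * 2^1 = 100
Final: R0 = 100

100


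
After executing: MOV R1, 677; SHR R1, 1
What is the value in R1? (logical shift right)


Register state trace:
  MOV R1, 677  → R1 = 677
  SHR R1, 1  → R1 = 677 >> 1 = 677 // 2^1 = 338
Final: R1 = 338

338


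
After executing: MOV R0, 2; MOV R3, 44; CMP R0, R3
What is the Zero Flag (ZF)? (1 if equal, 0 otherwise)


Register state trace:
  MOV R0, 2  → R0 = 2
  MOV R3, 44  → R3 = 44
  CMP R0, R3  → computes 2 - 44 = -42
  Result is nonzero, so values are not equal
ZF = 0

0


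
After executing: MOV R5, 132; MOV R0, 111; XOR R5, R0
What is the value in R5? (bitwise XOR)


Register state trace:
  MOV R5, 132  → R5 = 132 (0b10000100)
  MOV R0, 111  → R0 = 111 (0b01101111)
  XOR R5, R0  → R5 = 132 XOR 111 = 235 (0b11101011)
Final: R5 = 235

235


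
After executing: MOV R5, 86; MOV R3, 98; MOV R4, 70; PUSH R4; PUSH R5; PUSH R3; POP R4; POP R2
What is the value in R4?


Stack trace (top is rightmost):
  MOV R5, 86  → R5 = 86
  MOV R3, 98  → R3 = 98
  MOV R4, 70  → R4 = 70
  PUSH R4  → stack: [70]
  PUSH R5  → stack: [70, 86]
  PUSH R3  → stack: [70, 86, 98]
  POP R4  → R4 = 98, stack: [70, 86]
  POP R2  → R2 = 86, stack: [70]
Final: R4 = 98

98


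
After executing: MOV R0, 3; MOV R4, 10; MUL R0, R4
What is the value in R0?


Register state trace:
  MOV R0, 3  → R0 = 3
  MOV R4, 10  → R4 = 10
  MUL R0, R4  → R0 = 3 * 10 = 30
Final: R0 = 30

30


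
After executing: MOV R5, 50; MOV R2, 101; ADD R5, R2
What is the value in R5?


Register state trace:
  MOV R5, 50  → R5 = 50
  MOV R2, 101  → R2 = 101
  ADD R5, R2  → R5 = 50 + 101 = 151
Final: R5 = 151

151


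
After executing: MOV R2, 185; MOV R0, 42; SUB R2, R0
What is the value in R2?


Register state trace:
  MOV R2, 185  → R2 = 185
  MOV R0, 42  → R0 = 42
  SUB R2, R0  → R2 = 185 - 42 = 143
Final: R2 = 143

143


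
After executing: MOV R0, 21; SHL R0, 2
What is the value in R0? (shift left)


Register state trace:
  MOV R0, 21  → R0 = 21
  SHL R0, 2  → R0 = 21 << 2 = 21 * 2^2 = 84
Final: R0 = 84

84


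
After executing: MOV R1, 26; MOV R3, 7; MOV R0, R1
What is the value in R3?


Register state trace:
  MOV R1, 26  → R1 = 26
  MOV R3, 7  → R3 = 7
  MOV R0, R1  → R0 = 26
Final: R3 = 7

7


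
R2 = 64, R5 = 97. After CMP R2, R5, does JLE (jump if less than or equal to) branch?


Trace:
  R2 = 64, R5 = 97
  CMP R2, R5  → compares 64 vs 97
  JLE checks: is 64 less than or equal to 97?
  64 < 97, so condition is true
Branch taken: Yes

Yes


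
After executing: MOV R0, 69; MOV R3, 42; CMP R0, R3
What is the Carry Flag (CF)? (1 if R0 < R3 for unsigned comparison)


Register state trace:
  MOV R0, 69  → R0 = 69
  MOV R3, 42  → R3 = 42
  CMP R0, R3  → unsigned 69 - 42: no borrow
  69 >= 42, so CF = 0
CF = 0

0


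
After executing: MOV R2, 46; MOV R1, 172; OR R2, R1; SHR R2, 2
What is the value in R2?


Register state trace:
  MOV R2, 46  → R2 = 46 (0b00101110)
  MOV R1, 172  → R1 = 172 (0b10101100)
  OR R2, R1  → R2 = 46 OR 172 = 174 (0b10101110)
  SHR R2, 2  → R2 = 174 >> 2 = 43
Final: R2 = 43

43


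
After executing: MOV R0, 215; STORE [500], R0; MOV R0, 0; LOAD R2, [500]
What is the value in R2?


Register and memory trace:
  MOV R0, 215  → R0 = 215
  STORE [500], R0  → mem[500] = 215
  MOV R0, 0  → R0 = 0
  LOAD R2, [500]  → R2 = mem[500] = 215
Final: R2 = 215

215


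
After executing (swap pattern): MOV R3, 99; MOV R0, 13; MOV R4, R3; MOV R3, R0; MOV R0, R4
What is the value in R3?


Register state trace (swap pattern):
  MOV R3, 99  → R3 = 99
  MOV R0, 13  → R0 = 13
  MOV R4, R3  → R4 = 99  (save R3)
  MOV R3, R0  → R3 = 13  (R3 gets R0's value)
  MOV R0, R4  → R0 = 99  (R0 gets saved value)
Final: R3 = 13

13


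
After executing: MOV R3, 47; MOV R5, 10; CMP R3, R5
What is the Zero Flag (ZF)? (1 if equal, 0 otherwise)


Register state trace:
  MOV R3, 47  → R3 = 47
  MOV R5, 10  → R5 = 10
  CMP R3, R5  → computes 47 - 10 = 37
  Result is nonzero, so values are not equal
ZF = 0

0


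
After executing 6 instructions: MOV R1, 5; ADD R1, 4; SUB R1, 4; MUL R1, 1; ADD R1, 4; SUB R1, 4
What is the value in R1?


Register state trace:
  MOV R1, 5  → R1 = 5
  ADD R1, 4  → R1 = 5 + 4 = 9
  SUB R1, 4  → R1 = 9 - 4 = 5
  MUL R1, 1  → R1 = 5 * 1 = 5
  ADD R1, 4  → R1 = 5 + 4 = 9
  SUB R1, 4  → R1 = 9 - 4 = 5
Final: R1 = 5

5


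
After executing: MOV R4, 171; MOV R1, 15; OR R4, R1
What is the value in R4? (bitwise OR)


Register state trace:
  MOV R4, 171  → R4 = 171 (0b10101011)
  MOV R1, 15  → R1 = 15 (0b00001111)
  OR R4, R1   → R4 = 171 OR 15 = 175 (0b10101111)
Final: R4 = 175

175


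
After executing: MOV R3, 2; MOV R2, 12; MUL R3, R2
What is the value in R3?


Register state trace:
  MOV R3, 2  → R3 = 2
  MOV R2, 12  → R2 = 12
  MUL R3, R2  → R3 = 2 * 12 = 24
Final: R3 = 24

24


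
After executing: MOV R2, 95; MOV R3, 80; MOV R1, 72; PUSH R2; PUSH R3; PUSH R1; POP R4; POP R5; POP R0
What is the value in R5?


Stack trace (top is rightmost):
  MOV R2, 95  → R2 = 95
  MOV R3, 80  → R3 = 80
  MOV R1, 72  → R1 = 72
  PUSH R2  → stack: [95]
  PUSH R3  → stack: [95, 80]
  PUSH R1  → stack: [95, 80, 72]
  POP R4  → R4 = 72, stack: [95, 80]
  POP R5  → R5 = 80, stack: [95]
  POP R0  → R0 = 95, stack: []
Final: R5 = 80

80


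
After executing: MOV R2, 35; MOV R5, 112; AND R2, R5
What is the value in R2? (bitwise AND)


Register state trace:
  MOV R2, 35  → R2 = 35 (0b00100011)
  MOV R5, 112  → R5 = 112 (0b01110000)
  AND R2, R5  → R2 = 35 AND 112 = 32 (0b00100000)
Final: R2 = 32

32


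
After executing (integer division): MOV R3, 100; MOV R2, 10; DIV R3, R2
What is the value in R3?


Register state trace:
  MOV R3, 100  → R3 = 100
  MOV R2, 10  → R2 = 10
  DIV R3, R2  → R3 = 100 // 10 = 10
Final: R3 = 10

10


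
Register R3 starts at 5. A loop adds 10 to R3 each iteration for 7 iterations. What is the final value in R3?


Starting value: R3 = 5
  Iter 1: R3 = 5 + 10 = 15
  Iter 2: R3 = 15 + 10 = 25
  Iter 3: R3 = 25 + 10 = 35
  Iter 4: R3 = 35 + 10 = 45
  Iter 5: R3 = 45 + 10 = 55
  Iter 6: R3 = 55 + 10 = 65
  Iter 7: R3 = 65 + 10 = 75
Final: R3 = 75

75


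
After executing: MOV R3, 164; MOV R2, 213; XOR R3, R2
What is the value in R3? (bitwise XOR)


Register state trace:
  MOV R3, 164  → R3 = 164 (0b10100100)
  MOV R2, 213  → R2 = 213 (0b11010101)
  XOR R3, R2  → R3 = 164 XOR 213 = 113 (0b01110001)
Final: R3 = 113

113


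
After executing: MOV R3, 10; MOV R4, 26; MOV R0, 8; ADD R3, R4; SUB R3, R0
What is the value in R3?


Register state trace:
  MOV R3, 10  → R3 = 10
  MOV R4, 26  → R4 = 26
  MOV R0, 8  → R0 = 8
  ADD R3, R4  → R3 = 10 + 26 = 36
  SUB R3, R0  → R3 = 36 - 8 = 28
Final: R3 = 28

28


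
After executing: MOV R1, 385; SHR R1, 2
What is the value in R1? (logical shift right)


Register state trace:
  MOV R1, 385  → R1 = 385
  SHR R1, 2  → R1 = 385 >> 2 = 385 // 2^2 = 96
Final: R1 = 96

96


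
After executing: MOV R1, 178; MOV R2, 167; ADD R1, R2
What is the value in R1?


Register state trace:
  MOV R1, 178  → R1 = 178
  MOV R2, 167  → R2 = 167
  ADD R1, R2  → R1 = 178 + 167 = 345
Final: R1 = 345

345


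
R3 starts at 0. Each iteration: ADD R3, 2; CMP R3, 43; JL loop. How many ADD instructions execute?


Loop trace (R3 starts at 0, target 43, step 2):
  ADD #1: R3 = 0 + 2 = 2  → 2 < 43, loop
  ADD #2: R3 = 2 + 2 = 4  → 4 < 43, loop
  ADD #3: R3 = 4 + 2 = 6  → 6 < 43, loop
  ADD #4: R3 = 6 + 2 = 8  → 8 < 43, loop
  ADD #5: R3 = 8 + 2 = 10  → 10 < 43, loop
  ADD #6: R3 = 10 + 2 = 12  → 12 < 43, loop
  ADD #7: R3 = 12 + 2 = 14  → 14 < 43, loop
  ADD #8: R3 = 14 + 2 = 16  → 16 < 43, loop
  ADD #9: R3 = 16 + 2 = 18  → 18 < 43, loop
  ADD #10: R3 = 18 + 2 = 20  → 20 < 43, loop
  ADD #11: R3 = 20 + 2 = 22  → 22 < 43, loop
  ADD #12: R3 = 22 + 2 = 24  → 24 < 43, loop
  ADD #13: R3 = 24 + 2 = 26  → 26 < 43, loop
  ADD #14: R3 = 26 + 2 = 28  → 28 < 43, loop
  ADD #15: R3 = 28 + 2 = 30  → 30 < 43, loop
  ADD #16: R3 = 30 + 2 = 32  → 32 < 43, loop
  ADD #17: R3 = 32 + 2 = 34  → 34 < 43, loop
  ADD #18: R3 = 34 + 2 = 36  → 36 < 43, loop
  ADD #19: R3 = 36 + 2 = 38  → 38 < 43, loop
  ADD #20: R3 = 38 + 2 = 40  → 40 < 43, loop
  ADD #21: R3 = 40 + 2 = 42  → 42 < 43, loop
  ADD #22: R3 = 42 + 2 = 44  → 44 >= 43, exit
Total ADD instructions: 22

22


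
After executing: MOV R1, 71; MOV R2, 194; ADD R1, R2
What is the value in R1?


Register state trace:
  MOV R1, 71  → R1 = 71
  MOV R2, 194  → R2 = 194
  ADD R1, R2  → R1 = 71 + 194 = 265
Final: R1 = 265

265


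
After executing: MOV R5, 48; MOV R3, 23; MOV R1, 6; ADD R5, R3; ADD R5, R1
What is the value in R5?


Register state trace:
  MOV R5, 48  → R5 = 48
  MOV R3, 23  → R3 = 23
  MOV R1, 6  → R1 = 6
  ADD R5, R3  → R5 = 48 + 23 = 71
  ADD R5, R1  → R5 = 71 + 6 = 77
Final: R5 = 77

77


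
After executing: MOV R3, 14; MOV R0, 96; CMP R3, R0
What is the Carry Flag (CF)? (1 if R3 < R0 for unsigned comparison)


Register state trace:
  MOV R3, 14  → R3 = 14
  MOV R0, 96  → R0 = 96
  CMP R3, R0  → unsigned 14 - 96: borrow occurs
  14 < 96, so CF = 1
CF = 1

1


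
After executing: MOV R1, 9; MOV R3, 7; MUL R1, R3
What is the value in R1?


Register state trace:
  MOV R1, 9  → R1 = 9
  MOV R3, 7  → R3 = 7
  MUL R1, R3  → R1 = 9 * 7 = 63
Final: R1 = 63

63


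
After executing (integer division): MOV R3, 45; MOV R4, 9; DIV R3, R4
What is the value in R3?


Register state trace:
  MOV R3, 45  → R3 = 45
  MOV R4, 9  → R4 = 9
  DIV R3, R4  → R3 = 45 // 9 = 5
Final: R3 = 5

5


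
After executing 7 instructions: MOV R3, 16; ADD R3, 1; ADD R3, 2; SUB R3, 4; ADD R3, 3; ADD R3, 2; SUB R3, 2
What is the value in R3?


Register state trace:
  MOV R3, 16  → R3 = 16
  ADD R3, 1  → R3 = 16 + 1 = 17
  ADD R3, 2  → R3 = 17 + 2 = 19
  SUB R3, 4  → R3 = 19 - 4 = 15
  ADD R3, 3  → R3 = 15 + 3 = 18
  ADD R3, 2  → R3 = 18 + 2 = 20
  SUB R3, 2  → R3 = 20 - 2 = 18
Final: R3 = 18

18


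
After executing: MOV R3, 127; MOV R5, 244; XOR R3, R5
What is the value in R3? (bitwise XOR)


Register state trace:
  MOV R3, 127  → R3 = 127 (0b01111111)
  MOV R5, 244  → R5 = 244 (0b11110100)
  XOR R3, R5  → R3 = 127 XOR 244 = 139 (0b10001011)
Final: R3 = 139

139


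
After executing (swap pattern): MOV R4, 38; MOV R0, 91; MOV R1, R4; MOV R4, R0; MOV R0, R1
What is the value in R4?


Register state trace (swap pattern):
  MOV R4, 38  → R4 = 38
  MOV R0, 91  → R0 = 91
  MOV R1, R4  → R1 = 38  (save R4)
  MOV R4, R0  → R4 = 91  (R4 gets R0's value)
  MOV R0, R1  → R0 = 38  (R0 gets saved value)
Final: R4 = 91

91


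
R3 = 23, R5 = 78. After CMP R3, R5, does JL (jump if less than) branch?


Trace:
  R3 = 23, R5 = 78
  CMP R3, R5  → compares 23 vs 78
  JL checks: is 23 less than 78?
  23 < 78, so condition is true
Branch taken: Yes

Yes


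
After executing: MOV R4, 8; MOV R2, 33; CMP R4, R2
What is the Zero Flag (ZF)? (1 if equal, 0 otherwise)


Register state trace:
  MOV R4, 8  → R4 = 8
  MOV R2, 33  → R2 = 33
  CMP R4, R2  → computes 8 - 33 = -25
  Result is nonzero, so values are not equal
ZF = 0

0


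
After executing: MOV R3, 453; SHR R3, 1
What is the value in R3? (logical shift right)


Register state trace:
  MOV R3, 453  → R3 = 453
  SHR R3, 1  → R3 = 453 >> 1 = 453 // 2^1 = 226
Final: R3 = 226

226


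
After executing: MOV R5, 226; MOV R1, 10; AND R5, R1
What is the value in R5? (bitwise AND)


Register state trace:
  MOV R5, 226  → R5 = 226 (0b11100010)
  MOV R1, 10  → R1 = 10 (0b00001010)
  AND R5, R1  → R5 = 226 AND 10 = 2 (0b00000010)
Final: R5 = 2

2


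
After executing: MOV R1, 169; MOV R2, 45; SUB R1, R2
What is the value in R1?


Register state trace:
  MOV R1, 169  → R1 = 169
  MOV R2, 45  → R2 = 45
  SUB R1, R2  → R1 = 169 - 45 = 124
Final: R1 = 124

124
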